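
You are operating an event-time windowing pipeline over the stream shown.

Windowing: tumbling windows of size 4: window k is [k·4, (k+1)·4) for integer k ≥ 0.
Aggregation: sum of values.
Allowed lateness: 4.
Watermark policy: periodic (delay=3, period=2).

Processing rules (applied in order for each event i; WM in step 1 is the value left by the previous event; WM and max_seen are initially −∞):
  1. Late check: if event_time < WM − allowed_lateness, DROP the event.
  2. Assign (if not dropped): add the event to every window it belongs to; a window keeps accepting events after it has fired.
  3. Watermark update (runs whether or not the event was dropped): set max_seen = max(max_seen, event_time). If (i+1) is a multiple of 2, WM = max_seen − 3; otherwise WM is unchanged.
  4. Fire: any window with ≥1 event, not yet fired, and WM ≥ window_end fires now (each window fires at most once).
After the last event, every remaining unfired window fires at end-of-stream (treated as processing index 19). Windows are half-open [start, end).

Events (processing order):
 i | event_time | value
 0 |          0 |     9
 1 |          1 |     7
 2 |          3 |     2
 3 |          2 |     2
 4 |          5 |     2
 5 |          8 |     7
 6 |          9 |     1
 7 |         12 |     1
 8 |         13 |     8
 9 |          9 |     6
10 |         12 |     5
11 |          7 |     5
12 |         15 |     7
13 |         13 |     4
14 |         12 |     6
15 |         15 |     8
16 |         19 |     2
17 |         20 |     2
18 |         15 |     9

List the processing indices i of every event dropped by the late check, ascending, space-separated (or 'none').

none

i=0 t=0 v=9: → [0,4); WM=−∞
i=1 t=1 v=7: → [0,4); WM=-2
i=2 t=3 v=2: → [0,4); WM=-2
i=3 t=2 v=2: → [0,4); WM=0
i=4 t=5 v=2: → [4,8); WM=0
i=5 t=8 v=7: → [8,12); WM=5; [0,4) fires=20
i=6 t=9 v=1: → [8,12); WM=5
i=7 t=12 v=1: → [12,16); WM=9; [4,8) fires=2
i=8 t=13 v=8: → [12,16); WM=9
i=9 t=9 v=6: → [8,12); WM=10
i=10 t=12 v=5: → [12,16); WM=10
i=11 t=7 v=5: → [4,8); WM=10
i=12 t=15 v=7: → [12,16); WM=10
i=13 t=13 v=4: → [12,16); WM=12; [8,12) fires=14
i=14 t=12 v=6: → [12,16); WM=12
i=15 t=15 v=8: → [12,16); WM=12
i=16 t=19 v=2: → [16,20); WM=12
i=17 t=20 v=2: → [20,24); WM=17; [12,16) fires=39
i=18 t=15 v=9: → [12,16); WM=17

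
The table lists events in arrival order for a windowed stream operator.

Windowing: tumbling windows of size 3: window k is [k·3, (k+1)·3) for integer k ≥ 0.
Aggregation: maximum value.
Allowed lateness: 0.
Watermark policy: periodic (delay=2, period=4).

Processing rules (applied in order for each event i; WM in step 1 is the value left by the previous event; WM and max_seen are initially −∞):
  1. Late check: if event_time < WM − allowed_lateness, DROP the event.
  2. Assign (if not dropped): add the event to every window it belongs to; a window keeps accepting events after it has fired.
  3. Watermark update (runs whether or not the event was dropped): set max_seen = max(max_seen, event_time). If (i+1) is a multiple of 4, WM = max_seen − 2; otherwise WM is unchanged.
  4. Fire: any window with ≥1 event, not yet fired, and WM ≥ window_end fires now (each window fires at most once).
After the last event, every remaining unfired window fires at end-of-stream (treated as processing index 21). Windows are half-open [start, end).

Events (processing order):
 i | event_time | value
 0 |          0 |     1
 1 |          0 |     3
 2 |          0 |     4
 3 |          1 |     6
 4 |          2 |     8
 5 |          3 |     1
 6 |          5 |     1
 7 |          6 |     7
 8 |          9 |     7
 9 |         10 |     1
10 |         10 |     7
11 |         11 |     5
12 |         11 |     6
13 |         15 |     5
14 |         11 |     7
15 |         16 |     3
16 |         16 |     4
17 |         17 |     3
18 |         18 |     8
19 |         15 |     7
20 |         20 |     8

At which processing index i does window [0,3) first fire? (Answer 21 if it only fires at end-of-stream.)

i=0 t=0 v=1: → [0,3); WM=−∞
i=1 t=0 v=3: → [0,3); WM=−∞
i=2 t=0 v=4: → [0,3); WM=−∞
i=3 t=1 v=6: → [0,3); WM=-1
i=4 t=2 v=8: → [0,3); WM=-1
i=5 t=3 v=1: → [3,6); WM=-1
i=6 t=5 v=1: → [3,6); WM=-1
i=7 t=6 v=7: → [6,9); WM=4; [0,3) fires=8
i=8 t=9 v=7: → [9,12); WM=4
i=9 t=10 v=1: → [9,12); WM=4
i=10 t=10 v=7: → [9,12); WM=4
i=11 t=11 v=5: → [9,12); WM=9; [3,6) fires=1 [6,9) fires=7
i=12 t=11 v=6: → [9,12); WM=9
i=13 t=15 v=5: → [15,18); WM=9
i=14 t=11 v=7: → [9,12); WM=9
i=15 t=16 v=3: → [15,18); WM=14; [9,12) fires=7
i=16 t=16 v=4: → [15,18); WM=14
i=17 t=17 v=3: → [15,18); WM=14
i=18 t=18 v=8: → [18,21); WM=14
i=19 t=15 v=7: → [15,18); WM=16
i=20 t=20 v=8: → [18,21); WM=16

7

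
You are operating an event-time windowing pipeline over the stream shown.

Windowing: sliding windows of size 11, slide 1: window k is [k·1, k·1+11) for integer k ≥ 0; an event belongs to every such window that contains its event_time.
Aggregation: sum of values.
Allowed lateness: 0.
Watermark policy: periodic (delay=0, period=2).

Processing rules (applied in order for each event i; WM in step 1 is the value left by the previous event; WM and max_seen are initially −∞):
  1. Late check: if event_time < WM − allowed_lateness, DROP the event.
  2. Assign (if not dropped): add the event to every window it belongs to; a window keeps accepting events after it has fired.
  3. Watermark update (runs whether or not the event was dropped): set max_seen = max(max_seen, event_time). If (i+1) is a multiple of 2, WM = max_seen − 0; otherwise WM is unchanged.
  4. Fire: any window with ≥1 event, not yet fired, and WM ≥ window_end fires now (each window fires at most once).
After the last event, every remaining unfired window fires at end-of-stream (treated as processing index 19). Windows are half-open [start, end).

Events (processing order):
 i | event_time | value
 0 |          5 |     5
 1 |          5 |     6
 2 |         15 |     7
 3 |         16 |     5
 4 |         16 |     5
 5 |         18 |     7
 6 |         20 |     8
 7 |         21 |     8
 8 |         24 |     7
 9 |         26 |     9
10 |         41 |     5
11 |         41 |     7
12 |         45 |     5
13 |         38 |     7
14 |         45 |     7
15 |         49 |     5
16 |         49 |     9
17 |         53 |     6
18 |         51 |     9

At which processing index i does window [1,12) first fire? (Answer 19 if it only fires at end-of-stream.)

i=0 t=5 v=5: → [5,16),[4,15),[3,14),[2,13),[1,12),[0,11); WM=−∞
i=1 t=5 v=6: → [5,16),[4,15),[3,14),[2,13),[1,12),[0,11); WM=5
i=2 t=15 v=7: → [15,26),[14,25),[13,24),[12,23),[11,22),[10,21),[9,20),[8,19),[7,18),[6,17),[5,16); WM=5
i=3 t=16 v=5: → [16,27),[15,26),[14,25),[13,24),[12,23),[11,22),[10,21),[9,20),[8,19),[7,18),[6,17); WM=16; [0,11) fires=11 [1,12) fires=11 [2,13) fires=11 [3,14) fires=11 [4,15) fires=11 [5,16) fires=18
i=4 t=16 v=5: → [16,27),[15,26),[14,25),[13,24),[12,23),[11,22),[10,21),[9,20),[8,19),[7,18),[6,17); WM=16
i=5 t=18 v=7: → [18,29),[17,28),[16,27),[15,26),[14,25),[13,24),[12,23),[11,22),[10,21),[9,20),[8,19); WM=18; [6,17) fires=17 [7,18) fires=17
i=6 t=20 v=8: → [20,31),[19,30),[18,29),[17,28),[16,27),[15,26),[14,25),[13,24),[12,23),[11,22),[10,21); WM=18
i=7 t=21 v=8: → [21,32),[20,31),[19,30),[18,29),[17,28),[16,27),[15,26),[14,25),[13,24),[12,23),[11,22); WM=21; [8,19) fires=24 [9,20) fires=24 [10,21) fires=32
i=8 t=24 v=7: → [24,35),[23,34),[22,33),[21,32),[20,31),[19,30),[18,29),[17,28),[16,27),[15,26),[14,25); WM=21
i=9 t=26 v=9: → [26,37),[25,36),[24,35),[23,34),[22,33),[21,32),[20,31),[19,30),[18,29),[17,28),[16,27); WM=26; [11,22) fires=40 [12,23) fires=40 [13,24) fires=40 [14,25) fires=47 [15,26) fires=47
i=10 t=41 v=5: → [41,52),[40,51),[39,50),[38,49),[37,48),[36,47),[35,46),[34,45),[33,44),[32,43),[31,42); WM=26
i=11 t=41 v=7: → [41,52),[40,51),[39,50),[38,49),[37,48),[36,47),[35,46),[34,45),[33,44),[32,43),[31,42); WM=41; [16,27) fires=49 [17,28) fires=39 [18,29) fires=39 [19,30) fires=32 [20,31) fires=32 [21,32) fires=24 [22,33) fires=16 [23,34) fires=16 [24,35) fires=16 [25,36) fires=9 [26,37) fires=9
i=12 t=45 v=5: → [45,56),[44,55),[43,54),[42,53),[41,52),[40,51),[39,50),[38,49),[37,48),[36,47),[35,46); WM=41
i=13 t=38 v=7: DROP (t<41-0); WM=45; [31,42) fires=12 [32,43) fires=12 [33,44) fires=12 [34,45) fires=12
i=14 t=45 v=7: → [45,56),[44,55),[43,54),[42,53),[41,52),[40,51),[39,50),[38,49),[37,48),[36,47),[35,46); WM=45
i=15 t=49 v=5: → [49,60),[48,59),[47,58),[46,57),[45,56),[44,55),[43,54),[42,53),[41,52),[40,51),[39,50); WM=49; [35,46) fires=24 [36,47) fires=24 [37,48) fires=24 [38,49) fires=24
i=16 t=49 v=9: → [49,60),[48,59),[47,58),[46,57),[45,56),[44,55),[43,54),[42,53),[41,52),[40,51),[39,50); WM=49
i=17 t=53 v=6: → [53,64),[52,63),[51,62),[50,61),[49,60),[48,59),[47,58),[46,57),[45,56),[44,55),[43,54); WM=53; [39,50) fires=38 [40,51) fires=38 [41,52) fires=38 [42,53) fires=26
i=18 t=51 v=9: DROP (t<53-0); WM=53

3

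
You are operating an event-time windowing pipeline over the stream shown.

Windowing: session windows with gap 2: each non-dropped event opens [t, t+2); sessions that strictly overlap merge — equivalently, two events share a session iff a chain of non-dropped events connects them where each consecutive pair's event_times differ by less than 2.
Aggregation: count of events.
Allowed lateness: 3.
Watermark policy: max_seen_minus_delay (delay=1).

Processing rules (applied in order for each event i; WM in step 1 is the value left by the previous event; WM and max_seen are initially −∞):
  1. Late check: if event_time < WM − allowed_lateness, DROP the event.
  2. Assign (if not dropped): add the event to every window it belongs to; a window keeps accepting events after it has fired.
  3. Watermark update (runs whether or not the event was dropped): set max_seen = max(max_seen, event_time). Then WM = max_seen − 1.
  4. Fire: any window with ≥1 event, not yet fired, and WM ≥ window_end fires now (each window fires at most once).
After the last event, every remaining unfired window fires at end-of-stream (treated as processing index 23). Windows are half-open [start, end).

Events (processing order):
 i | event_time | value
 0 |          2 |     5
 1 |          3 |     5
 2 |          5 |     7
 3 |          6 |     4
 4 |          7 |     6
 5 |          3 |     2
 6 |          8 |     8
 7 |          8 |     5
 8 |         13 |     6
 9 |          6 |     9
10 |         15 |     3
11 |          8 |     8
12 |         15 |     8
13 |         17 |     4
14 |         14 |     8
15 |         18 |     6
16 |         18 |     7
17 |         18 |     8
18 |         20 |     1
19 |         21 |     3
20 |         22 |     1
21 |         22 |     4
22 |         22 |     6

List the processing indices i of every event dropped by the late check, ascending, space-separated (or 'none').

i=0 t=2 v=5: → [2,4); WM=1
i=1 t=3 v=5: → [2,5); WM=2
i=2 t=5 v=7: → [5,7); WM=4
i=3 t=6 v=4: → [5,8); WM=5
i=4 t=7 v=6: → [5,9); WM=6
i=5 t=3 v=2: → [2,5); WM=6
i=6 t=8 v=8: → [5,10); WM=7
i=7 t=8 v=5: → [5,10); WM=7
i=8 t=13 v=6: → [13,15); WM=12
i=9 t=6 v=9: DROP (t<12-3); WM=12
i=10 t=15 v=3: → [15,17); WM=14
i=11 t=8 v=8: DROP (t<14-3); WM=14
i=12 t=15 v=8: → [15,17); WM=14
i=13 t=17 v=4: → [17,19); WM=16
i=14 t=14 v=8: → [13,17); WM=16
i=15 t=18 v=6: → [17,20); WM=17
i=16 t=18 v=7: → [17,20); WM=17
i=17 t=18 v=8: → [17,20); WM=17
i=18 t=20 v=1: → [20,22); WM=19
i=19 t=21 v=3: → [20,23); WM=20
i=20 t=22 v=1: → [20,24); WM=21
i=21 t=22 v=4: → [20,24); WM=21
i=22 t=22 v=6: → [20,24); WM=21

9 11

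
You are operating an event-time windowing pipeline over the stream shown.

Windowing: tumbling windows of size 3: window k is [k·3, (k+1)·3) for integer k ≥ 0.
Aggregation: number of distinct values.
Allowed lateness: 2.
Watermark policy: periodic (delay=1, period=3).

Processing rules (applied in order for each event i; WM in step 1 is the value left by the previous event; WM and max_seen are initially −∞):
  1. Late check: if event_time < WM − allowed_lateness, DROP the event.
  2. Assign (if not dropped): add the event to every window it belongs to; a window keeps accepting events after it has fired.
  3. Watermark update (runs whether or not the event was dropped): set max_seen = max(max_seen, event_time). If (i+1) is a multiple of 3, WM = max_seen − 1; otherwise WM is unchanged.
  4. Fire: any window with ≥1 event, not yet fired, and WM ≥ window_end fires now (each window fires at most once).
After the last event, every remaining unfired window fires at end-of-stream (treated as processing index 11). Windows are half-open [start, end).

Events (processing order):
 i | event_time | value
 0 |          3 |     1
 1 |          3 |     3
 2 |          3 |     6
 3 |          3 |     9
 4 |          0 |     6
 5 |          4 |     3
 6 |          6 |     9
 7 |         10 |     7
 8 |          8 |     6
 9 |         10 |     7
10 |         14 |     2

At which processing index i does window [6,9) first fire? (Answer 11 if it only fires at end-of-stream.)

i=0 t=3 v=1: → [3,6); WM=−∞
i=1 t=3 v=3: → [3,6); WM=−∞
i=2 t=3 v=6: → [3,6); WM=2
i=3 t=3 v=9: → [3,6); WM=2
i=4 t=0 v=6: → [0,3); WM=2
i=5 t=4 v=3: → [3,6); WM=3; [0,3) fires=1
i=6 t=6 v=9: → [6,9); WM=3
i=7 t=10 v=7: → [9,12); WM=3
i=8 t=8 v=6: → [6,9); WM=9; [3,6) fires=4 [6,9) fires=2
i=9 t=10 v=7: → [9,12); WM=9
i=10 t=14 v=2: → [12,15); WM=9

8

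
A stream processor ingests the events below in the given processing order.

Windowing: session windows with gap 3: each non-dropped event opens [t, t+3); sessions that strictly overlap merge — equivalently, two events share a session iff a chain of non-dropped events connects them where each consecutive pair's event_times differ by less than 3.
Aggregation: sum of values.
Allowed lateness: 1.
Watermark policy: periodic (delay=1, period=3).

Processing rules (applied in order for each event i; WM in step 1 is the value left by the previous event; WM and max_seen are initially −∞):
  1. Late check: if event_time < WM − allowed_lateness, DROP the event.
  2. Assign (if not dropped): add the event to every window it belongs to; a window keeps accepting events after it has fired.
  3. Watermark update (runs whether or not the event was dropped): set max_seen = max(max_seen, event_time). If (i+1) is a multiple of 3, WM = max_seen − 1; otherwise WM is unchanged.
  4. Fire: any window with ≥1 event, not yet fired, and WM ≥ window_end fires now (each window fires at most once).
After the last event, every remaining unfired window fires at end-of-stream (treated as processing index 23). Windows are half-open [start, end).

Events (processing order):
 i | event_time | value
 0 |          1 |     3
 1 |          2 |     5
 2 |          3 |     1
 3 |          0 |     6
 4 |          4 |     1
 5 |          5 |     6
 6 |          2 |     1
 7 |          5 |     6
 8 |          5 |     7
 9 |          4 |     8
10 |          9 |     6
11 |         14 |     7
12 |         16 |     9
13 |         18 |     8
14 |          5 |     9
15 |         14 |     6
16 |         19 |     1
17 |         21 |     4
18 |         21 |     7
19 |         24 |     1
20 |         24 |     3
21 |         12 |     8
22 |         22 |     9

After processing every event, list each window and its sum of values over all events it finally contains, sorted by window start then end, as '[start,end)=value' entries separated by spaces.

i=0 t=1 v=3: → [1,4); WM=−∞
i=1 t=2 v=5: → [1,5); WM=−∞
i=2 t=3 v=1: → [1,6); WM=2
i=3 t=0 v=6: DROP (t<2-1); WM=2
i=4 t=4 v=1: → [1,7); WM=2
i=5 t=5 v=6: → [1,8); WM=4
i=6 t=2 v=1: DROP (t<4-1); WM=4
i=7 t=5 v=6: → [1,8); WM=4
i=8 t=5 v=7: → [1,8); WM=4
i=9 t=4 v=8: → [1,8); WM=4
i=10 t=9 v=6: → [9,12); WM=4
i=11 t=14 v=7: → [14,17); WM=13
i=12 t=16 v=9: → [14,19); WM=13
i=13 t=18 v=8: → [14,21); WM=13
i=14 t=5 v=9: DROP (t<13-1); WM=17
i=15 t=14 v=6: DROP (t<17-1); WM=17
i=16 t=19 v=1: → [14,22); WM=17
i=17 t=21 v=4: → [14,24); WM=20
i=18 t=21 v=7: → [14,24); WM=20
i=19 t=24 v=1: → [24,27); WM=20
i=20 t=24 v=3: → [24,27); WM=23
i=21 t=12 v=8: DROP (t<23-1); WM=23
i=22 t=22 v=9: → [14,27); WM=23

[1,8)=37 [9,12)=6 [14,27)=49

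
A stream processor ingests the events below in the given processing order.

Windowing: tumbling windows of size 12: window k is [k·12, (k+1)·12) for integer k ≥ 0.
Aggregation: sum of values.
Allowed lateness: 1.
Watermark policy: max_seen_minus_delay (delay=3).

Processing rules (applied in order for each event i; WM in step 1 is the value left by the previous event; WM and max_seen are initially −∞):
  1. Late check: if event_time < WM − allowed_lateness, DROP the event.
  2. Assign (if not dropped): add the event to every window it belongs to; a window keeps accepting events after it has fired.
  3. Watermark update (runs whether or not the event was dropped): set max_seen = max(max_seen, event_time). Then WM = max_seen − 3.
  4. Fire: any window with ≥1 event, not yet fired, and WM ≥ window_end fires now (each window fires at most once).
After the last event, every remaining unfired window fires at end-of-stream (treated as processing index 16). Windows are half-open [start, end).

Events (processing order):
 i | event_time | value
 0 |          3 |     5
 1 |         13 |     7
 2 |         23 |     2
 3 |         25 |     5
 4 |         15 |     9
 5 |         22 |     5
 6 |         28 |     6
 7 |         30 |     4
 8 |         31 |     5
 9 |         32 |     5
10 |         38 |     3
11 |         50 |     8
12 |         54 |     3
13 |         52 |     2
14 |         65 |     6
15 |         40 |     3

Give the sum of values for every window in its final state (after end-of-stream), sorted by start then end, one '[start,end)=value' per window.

[0,12)=5 [12,24)=14 [24,36)=25 [36,48)=3 [48,60)=13 [60,72)=6

i=0 t=3 v=5: → [0,12); WM=0
i=1 t=13 v=7: → [12,24); WM=10
i=2 t=23 v=2: → [12,24); WM=20; [0,12) fires=5
i=3 t=25 v=5: → [24,36); WM=22
i=4 t=15 v=9: DROP (t<22-1); WM=22
i=5 t=22 v=5: → [12,24); WM=22
i=6 t=28 v=6: → [24,36); WM=25; [12,24) fires=14
i=7 t=30 v=4: → [24,36); WM=27
i=8 t=31 v=5: → [24,36); WM=28
i=9 t=32 v=5: → [24,36); WM=29
i=10 t=38 v=3: → [36,48); WM=35
i=11 t=50 v=8: → [48,60); WM=47; [24,36) fires=25
i=12 t=54 v=3: → [48,60); WM=51; [36,48) fires=3
i=13 t=52 v=2: → [48,60); WM=51
i=14 t=65 v=6: → [60,72); WM=62; [48,60) fires=13
i=15 t=40 v=3: DROP (t<62-1); WM=62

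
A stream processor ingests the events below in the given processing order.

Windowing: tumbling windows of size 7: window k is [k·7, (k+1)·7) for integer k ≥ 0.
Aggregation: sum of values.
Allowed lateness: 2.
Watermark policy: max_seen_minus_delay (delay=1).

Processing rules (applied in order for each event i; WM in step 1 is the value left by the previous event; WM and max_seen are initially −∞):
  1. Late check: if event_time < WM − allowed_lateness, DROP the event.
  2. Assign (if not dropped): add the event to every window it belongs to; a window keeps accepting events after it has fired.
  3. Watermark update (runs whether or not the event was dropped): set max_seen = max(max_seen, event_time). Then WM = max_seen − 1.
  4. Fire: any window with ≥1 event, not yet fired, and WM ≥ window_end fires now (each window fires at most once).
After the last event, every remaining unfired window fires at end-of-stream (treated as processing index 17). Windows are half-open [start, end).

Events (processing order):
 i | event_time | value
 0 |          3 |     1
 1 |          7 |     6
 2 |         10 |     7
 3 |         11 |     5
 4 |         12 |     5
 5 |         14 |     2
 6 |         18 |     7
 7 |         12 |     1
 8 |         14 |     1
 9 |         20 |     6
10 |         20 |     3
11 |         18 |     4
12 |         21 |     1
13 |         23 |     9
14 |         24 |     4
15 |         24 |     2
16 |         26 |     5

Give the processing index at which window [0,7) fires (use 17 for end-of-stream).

2

i=0 t=3 v=1: → [0,7); WM=2
i=1 t=7 v=6: → [7,14); WM=6
i=2 t=10 v=7: → [7,14); WM=9; [0,7) fires=1
i=3 t=11 v=5: → [7,14); WM=10
i=4 t=12 v=5: → [7,14); WM=11
i=5 t=14 v=2: → [14,21); WM=13
i=6 t=18 v=7: → [14,21); WM=17; [7,14) fires=23
i=7 t=12 v=1: DROP (t<17-2); WM=17
i=8 t=14 v=1: DROP (t<17-2); WM=17
i=9 t=20 v=6: → [14,21); WM=19
i=10 t=20 v=3: → [14,21); WM=19
i=11 t=18 v=4: → [14,21); WM=19
i=12 t=21 v=1: → [21,28); WM=20
i=13 t=23 v=9: → [21,28); WM=22; [14,21) fires=22
i=14 t=24 v=4: → [21,28); WM=23
i=15 t=24 v=2: → [21,28); WM=23
i=16 t=26 v=5: → [21,28); WM=25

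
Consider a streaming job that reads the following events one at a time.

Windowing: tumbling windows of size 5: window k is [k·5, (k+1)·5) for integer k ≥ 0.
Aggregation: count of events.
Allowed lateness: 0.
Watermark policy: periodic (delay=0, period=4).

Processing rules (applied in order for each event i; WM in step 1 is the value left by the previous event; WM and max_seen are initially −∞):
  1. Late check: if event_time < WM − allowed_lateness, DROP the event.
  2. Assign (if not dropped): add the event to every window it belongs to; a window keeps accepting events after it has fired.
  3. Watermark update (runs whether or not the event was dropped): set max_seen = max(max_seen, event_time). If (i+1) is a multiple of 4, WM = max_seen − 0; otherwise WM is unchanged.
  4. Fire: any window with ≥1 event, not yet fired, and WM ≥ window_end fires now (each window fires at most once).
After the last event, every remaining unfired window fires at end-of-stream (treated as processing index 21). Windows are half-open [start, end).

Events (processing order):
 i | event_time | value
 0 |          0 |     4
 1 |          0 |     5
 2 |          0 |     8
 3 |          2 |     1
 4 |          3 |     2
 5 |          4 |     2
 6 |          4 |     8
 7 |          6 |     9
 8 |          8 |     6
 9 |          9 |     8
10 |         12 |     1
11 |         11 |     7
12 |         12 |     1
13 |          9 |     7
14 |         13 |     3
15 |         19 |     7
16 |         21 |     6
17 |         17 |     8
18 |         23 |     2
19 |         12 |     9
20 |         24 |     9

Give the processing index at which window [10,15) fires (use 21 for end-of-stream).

15

i=0 t=0 v=4: → [0,5); WM=−∞
i=1 t=0 v=5: → [0,5); WM=−∞
i=2 t=0 v=8: → [0,5); WM=−∞
i=3 t=2 v=1: → [0,5); WM=2
i=4 t=3 v=2: → [0,5); WM=2
i=5 t=4 v=2: → [0,5); WM=2
i=6 t=4 v=8: → [0,5); WM=2
i=7 t=6 v=9: → [5,10); WM=6; [0,5) fires=7
i=8 t=8 v=6: → [5,10); WM=6
i=9 t=9 v=8: → [5,10); WM=6
i=10 t=12 v=1: → [10,15); WM=6
i=11 t=11 v=7: → [10,15); WM=12; [5,10) fires=3
i=12 t=12 v=1: → [10,15); WM=12
i=13 t=9 v=7: DROP (t<12-0); WM=12
i=14 t=13 v=3: → [10,15); WM=12
i=15 t=19 v=7: → [15,20); WM=19; [10,15) fires=4
i=16 t=21 v=6: → [20,25); WM=19
i=17 t=17 v=8: DROP (t<19-0); WM=19
i=18 t=23 v=2: → [20,25); WM=19
i=19 t=12 v=9: DROP (t<19-0); WM=23; [15,20) fires=1
i=20 t=24 v=9: → [20,25); WM=23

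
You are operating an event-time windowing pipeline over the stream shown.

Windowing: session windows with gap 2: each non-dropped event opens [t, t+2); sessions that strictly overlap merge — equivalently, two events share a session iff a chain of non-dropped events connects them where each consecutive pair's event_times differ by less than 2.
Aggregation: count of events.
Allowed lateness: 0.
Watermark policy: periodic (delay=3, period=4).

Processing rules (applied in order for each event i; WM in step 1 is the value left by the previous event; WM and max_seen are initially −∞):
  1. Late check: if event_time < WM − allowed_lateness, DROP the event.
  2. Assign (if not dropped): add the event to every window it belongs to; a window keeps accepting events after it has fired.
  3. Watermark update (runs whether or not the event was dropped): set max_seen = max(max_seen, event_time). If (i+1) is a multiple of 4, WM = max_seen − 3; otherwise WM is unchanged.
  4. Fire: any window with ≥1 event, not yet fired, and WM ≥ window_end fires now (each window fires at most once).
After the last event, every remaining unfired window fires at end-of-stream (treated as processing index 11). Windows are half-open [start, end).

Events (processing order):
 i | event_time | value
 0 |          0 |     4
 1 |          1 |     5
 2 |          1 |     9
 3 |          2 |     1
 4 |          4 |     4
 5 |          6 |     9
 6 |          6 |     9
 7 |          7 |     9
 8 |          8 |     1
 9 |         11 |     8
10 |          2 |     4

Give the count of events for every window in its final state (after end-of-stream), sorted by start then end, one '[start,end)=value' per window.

i=0 t=0 v=4: → [0,2); WM=−∞
i=1 t=1 v=5: → [0,3); WM=−∞
i=2 t=1 v=9: → [0,3); WM=−∞
i=3 t=2 v=1: → [0,4); WM=-1
i=4 t=4 v=4: → [4,6); WM=-1
i=5 t=6 v=9: → [6,8); WM=-1
i=6 t=6 v=9: → [6,8); WM=-1
i=7 t=7 v=9: → [6,9); WM=4
i=8 t=8 v=1: → [6,10); WM=4
i=9 t=11 v=8: → [11,13); WM=4
i=10 t=2 v=4: DROP (t<4-0); WM=4

[0,4)=4 [4,6)=1 [6,10)=4 [11,13)=1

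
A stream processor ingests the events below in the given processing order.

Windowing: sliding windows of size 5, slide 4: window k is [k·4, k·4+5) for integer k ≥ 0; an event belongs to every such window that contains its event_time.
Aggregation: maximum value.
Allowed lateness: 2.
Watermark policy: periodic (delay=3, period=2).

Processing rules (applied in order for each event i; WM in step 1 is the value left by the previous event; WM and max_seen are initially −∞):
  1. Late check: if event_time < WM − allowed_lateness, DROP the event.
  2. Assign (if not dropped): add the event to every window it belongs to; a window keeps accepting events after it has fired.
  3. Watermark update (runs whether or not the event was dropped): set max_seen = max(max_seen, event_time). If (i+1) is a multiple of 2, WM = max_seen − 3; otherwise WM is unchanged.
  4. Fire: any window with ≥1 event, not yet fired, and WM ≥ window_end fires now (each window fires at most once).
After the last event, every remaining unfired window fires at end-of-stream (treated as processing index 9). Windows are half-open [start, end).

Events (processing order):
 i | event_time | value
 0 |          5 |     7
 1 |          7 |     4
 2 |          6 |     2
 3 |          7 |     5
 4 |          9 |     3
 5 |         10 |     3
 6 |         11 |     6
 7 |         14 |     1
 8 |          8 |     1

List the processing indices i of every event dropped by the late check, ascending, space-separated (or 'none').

8

i=0 t=5 v=7: → [4,9); WM=−∞
i=1 t=7 v=4: → [4,9); WM=4
i=2 t=6 v=2: → [4,9); WM=4
i=3 t=7 v=5: → [4,9); WM=4
i=4 t=9 v=3: → [8,13); WM=4
i=5 t=10 v=3: → [8,13); WM=7
i=6 t=11 v=6: → [8,13); WM=7
i=7 t=14 v=1: → [12,17); WM=11; [4,9) fires=7
i=8 t=8 v=1: DROP (t<11-2); WM=11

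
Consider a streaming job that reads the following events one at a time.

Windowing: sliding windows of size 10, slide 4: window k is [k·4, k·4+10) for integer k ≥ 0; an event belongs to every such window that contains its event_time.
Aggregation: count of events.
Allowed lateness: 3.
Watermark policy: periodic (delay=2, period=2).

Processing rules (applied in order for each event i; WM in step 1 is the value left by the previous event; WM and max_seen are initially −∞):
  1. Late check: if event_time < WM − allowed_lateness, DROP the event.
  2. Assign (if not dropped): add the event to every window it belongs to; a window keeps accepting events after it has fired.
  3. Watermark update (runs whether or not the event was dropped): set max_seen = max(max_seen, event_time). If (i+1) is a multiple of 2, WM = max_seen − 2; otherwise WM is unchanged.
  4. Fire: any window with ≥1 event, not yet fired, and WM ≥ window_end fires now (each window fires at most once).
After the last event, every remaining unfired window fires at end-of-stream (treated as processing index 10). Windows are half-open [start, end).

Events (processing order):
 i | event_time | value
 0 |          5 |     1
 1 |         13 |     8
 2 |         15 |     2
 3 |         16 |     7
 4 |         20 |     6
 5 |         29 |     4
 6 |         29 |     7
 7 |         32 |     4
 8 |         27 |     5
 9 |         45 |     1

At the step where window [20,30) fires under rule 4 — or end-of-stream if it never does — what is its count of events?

i=0 t=5 v=1: → [4,14),[0,10); WM=−∞
i=1 t=13 v=8: → [12,22),[8,18),[4,14); WM=11; [0,10) fires=1
i=2 t=15 v=2: → [12,22),[8,18); WM=11
i=3 t=16 v=7: → [16,26),[12,22),[8,18); WM=14; [4,14) fires=2
i=4 t=20 v=6: → [20,30),[16,26),[12,22); WM=14
i=5 t=29 v=4: → [28,38),[24,34),[20,30); WM=27; [8,18) fires=3 [12,22) fires=4 [16,26) fires=2
i=6 t=29 v=7: → [28,38),[24,34),[20,30); WM=27
i=7 t=32 v=4: → [32,42),[28,38),[24,34); WM=30; [20,30) fires=3
i=8 t=27 v=5: → [24,34),[20,30); WM=30
i=9 t=45 v=1: → [44,54),[40,50),[36,46); WM=43; [24,34) fires=4 [28,38) fires=3 [32,42) fires=1

3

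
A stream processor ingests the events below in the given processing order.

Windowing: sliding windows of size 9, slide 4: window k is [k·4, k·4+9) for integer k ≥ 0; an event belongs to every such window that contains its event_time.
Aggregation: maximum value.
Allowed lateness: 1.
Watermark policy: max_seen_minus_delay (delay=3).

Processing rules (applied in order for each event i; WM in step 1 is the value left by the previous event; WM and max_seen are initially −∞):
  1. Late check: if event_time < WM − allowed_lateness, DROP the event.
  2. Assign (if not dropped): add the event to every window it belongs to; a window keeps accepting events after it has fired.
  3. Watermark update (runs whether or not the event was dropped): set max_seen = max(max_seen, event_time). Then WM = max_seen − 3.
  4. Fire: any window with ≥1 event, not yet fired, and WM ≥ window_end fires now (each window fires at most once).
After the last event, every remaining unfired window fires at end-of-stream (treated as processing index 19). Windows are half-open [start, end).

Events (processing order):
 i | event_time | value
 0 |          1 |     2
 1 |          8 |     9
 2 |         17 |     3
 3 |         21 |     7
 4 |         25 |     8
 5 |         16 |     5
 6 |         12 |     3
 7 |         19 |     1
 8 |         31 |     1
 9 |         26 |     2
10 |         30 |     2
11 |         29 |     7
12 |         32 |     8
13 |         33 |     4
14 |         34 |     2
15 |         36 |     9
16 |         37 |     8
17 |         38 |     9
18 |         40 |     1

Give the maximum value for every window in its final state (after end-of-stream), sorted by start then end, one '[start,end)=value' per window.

[0,9)=9 [4,13)=9 [8,17)=9 [12,21)=3 [16,25)=7 [20,29)=8 [24,33)=8 [28,37)=9 [32,41)=9 [36,45)=9 [40,49)=1

i=0 t=1 v=2: → [0,9); WM=-2
i=1 t=8 v=9: → [8,17),[4,13),[0,9); WM=5
i=2 t=17 v=3: → [16,25),[12,21); WM=14; [0,9) fires=9 [4,13) fires=9
i=3 t=21 v=7: → [20,29),[16,25); WM=18; [8,17) fires=9
i=4 t=25 v=8: → [24,33),[20,29); WM=22; [12,21) fires=3
i=5 t=16 v=5: DROP (t<22-1); WM=22
i=6 t=12 v=3: DROP (t<22-1); WM=22
i=7 t=19 v=1: DROP (t<22-1); WM=22
i=8 t=31 v=1: → [28,37),[24,33); WM=28; [16,25) fires=7
i=9 t=26 v=2: DROP (t<28-1); WM=28
i=10 t=30 v=2: → [28,37),[24,33); WM=28
i=11 t=29 v=7: → [28,37),[24,33); WM=28
i=12 t=32 v=8: → [32,41),[28,37),[24,33); WM=29; [20,29) fires=8
i=13 t=33 v=4: → [32,41),[28,37); WM=30
i=14 t=34 v=2: → [32,41),[28,37); WM=31
i=15 t=36 v=9: → [36,45),[32,41),[28,37); WM=33; [24,33) fires=8
i=16 t=37 v=8: → [36,45),[32,41); WM=34
i=17 t=38 v=9: → [36,45),[32,41); WM=35
i=18 t=40 v=1: → [40,49),[36,45),[32,41); WM=37; [28,37) fires=9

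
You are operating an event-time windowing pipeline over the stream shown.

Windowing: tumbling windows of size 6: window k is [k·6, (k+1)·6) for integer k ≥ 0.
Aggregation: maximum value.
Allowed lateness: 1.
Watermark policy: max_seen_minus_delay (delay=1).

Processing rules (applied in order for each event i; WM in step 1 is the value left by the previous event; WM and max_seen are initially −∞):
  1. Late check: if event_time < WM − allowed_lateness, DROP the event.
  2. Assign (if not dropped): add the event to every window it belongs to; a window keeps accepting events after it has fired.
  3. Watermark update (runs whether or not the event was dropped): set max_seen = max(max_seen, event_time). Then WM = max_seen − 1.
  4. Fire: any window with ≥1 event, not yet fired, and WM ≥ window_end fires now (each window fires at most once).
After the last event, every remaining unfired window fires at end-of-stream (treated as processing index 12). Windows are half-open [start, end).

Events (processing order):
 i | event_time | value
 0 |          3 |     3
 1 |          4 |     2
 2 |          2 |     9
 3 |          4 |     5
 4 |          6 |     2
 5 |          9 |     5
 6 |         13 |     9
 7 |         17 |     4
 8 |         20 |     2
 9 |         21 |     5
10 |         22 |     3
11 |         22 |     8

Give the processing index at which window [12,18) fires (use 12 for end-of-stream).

i=0 t=3 v=3: → [0,6); WM=2
i=1 t=4 v=2: → [0,6); WM=3
i=2 t=2 v=9: → [0,6); WM=3
i=3 t=4 v=5: → [0,6); WM=3
i=4 t=6 v=2: → [6,12); WM=5
i=5 t=9 v=5: → [6,12); WM=8; [0,6) fires=9
i=6 t=13 v=9: → [12,18); WM=12; [6,12) fires=5
i=7 t=17 v=4: → [12,18); WM=16
i=8 t=20 v=2: → [18,24); WM=19; [12,18) fires=9
i=9 t=21 v=5: → [18,24); WM=20
i=10 t=22 v=3: → [18,24); WM=21
i=11 t=22 v=8: → [18,24); WM=21

8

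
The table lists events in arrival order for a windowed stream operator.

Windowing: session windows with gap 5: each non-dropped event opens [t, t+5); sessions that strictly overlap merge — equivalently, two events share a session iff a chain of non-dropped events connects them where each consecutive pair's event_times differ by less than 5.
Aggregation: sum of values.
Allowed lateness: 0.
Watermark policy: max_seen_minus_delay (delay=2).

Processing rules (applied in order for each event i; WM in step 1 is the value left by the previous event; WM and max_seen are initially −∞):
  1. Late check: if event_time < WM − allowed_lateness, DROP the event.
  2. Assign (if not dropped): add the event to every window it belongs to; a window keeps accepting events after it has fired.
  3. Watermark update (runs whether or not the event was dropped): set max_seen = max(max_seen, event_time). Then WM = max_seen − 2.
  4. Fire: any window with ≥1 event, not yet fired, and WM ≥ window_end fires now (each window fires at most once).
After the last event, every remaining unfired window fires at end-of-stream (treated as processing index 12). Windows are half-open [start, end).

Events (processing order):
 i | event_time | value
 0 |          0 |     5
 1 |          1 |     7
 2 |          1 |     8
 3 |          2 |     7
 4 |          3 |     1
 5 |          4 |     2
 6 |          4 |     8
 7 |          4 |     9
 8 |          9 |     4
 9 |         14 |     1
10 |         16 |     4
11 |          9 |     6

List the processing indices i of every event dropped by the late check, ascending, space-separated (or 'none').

11

i=0 t=0 v=5: → [0,5); WM=-2
i=1 t=1 v=7: → [0,6); WM=-1
i=2 t=1 v=8: → [0,6); WM=-1
i=3 t=2 v=7: → [0,7); WM=0
i=4 t=3 v=1: → [0,8); WM=1
i=5 t=4 v=2: → [0,9); WM=2
i=6 t=4 v=8: → [0,9); WM=2
i=7 t=4 v=9: → [0,9); WM=2
i=8 t=9 v=4: → [9,14); WM=7
i=9 t=14 v=1: → [14,19); WM=12
i=10 t=16 v=4: → [14,21); WM=14
i=11 t=9 v=6: DROP (t<14-0); WM=14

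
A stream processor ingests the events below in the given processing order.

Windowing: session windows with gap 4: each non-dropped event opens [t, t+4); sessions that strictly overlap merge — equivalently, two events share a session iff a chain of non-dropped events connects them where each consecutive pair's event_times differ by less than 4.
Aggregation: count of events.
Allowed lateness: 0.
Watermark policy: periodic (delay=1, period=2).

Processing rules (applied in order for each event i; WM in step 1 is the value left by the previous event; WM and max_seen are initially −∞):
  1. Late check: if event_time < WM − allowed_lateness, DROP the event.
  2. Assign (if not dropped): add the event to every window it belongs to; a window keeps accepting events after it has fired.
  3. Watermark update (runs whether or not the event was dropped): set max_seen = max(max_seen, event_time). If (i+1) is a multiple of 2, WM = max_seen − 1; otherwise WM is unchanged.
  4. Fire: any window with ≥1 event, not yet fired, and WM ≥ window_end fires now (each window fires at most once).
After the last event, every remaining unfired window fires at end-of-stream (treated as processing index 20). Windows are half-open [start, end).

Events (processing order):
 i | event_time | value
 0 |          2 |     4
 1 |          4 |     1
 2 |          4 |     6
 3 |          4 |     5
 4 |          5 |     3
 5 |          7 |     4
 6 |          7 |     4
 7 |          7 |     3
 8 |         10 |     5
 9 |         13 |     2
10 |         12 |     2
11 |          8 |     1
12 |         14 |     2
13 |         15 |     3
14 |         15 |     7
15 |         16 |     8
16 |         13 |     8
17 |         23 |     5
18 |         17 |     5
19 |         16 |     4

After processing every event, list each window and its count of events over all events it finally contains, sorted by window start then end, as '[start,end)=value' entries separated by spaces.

[2,20)=15 [23,27)=1

i=0 t=2 v=4: → [2,6); WM=−∞
i=1 t=4 v=1: → [2,8); WM=3
i=2 t=4 v=6: → [2,8); WM=3
i=3 t=4 v=5: → [2,8); WM=3
i=4 t=5 v=3: → [2,9); WM=3
i=5 t=7 v=4: → [2,11); WM=6
i=6 t=7 v=4: → [2,11); WM=6
i=7 t=7 v=3: → [2,11); WM=6
i=8 t=10 v=5: → [2,14); WM=6
i=9 t=13 v=2: → [2,17); WM=12
i=10 t=12 v=2: → [2,17); WM=12
i=11 t=8 v=1: DROP (t<12-0); WM=12
i=12 t=14 v=2: → [2,18); WM=12
i=13 t=15 v=3: → [2,19); WM=14
i=14 t=15 v=7: → [2,19); WM=14
i=15 t=16 v=8: → [2,20); WM=15
i=16 t=13 v=8: DROP (t<15-0); WM=15
i=17 t=23 v=5: → [23,27); WM=22
i=18 t=17 v=5: DROP (t<22-0); WM=22
i=19 t=16 v=4: DROP (t<22-0); WM=22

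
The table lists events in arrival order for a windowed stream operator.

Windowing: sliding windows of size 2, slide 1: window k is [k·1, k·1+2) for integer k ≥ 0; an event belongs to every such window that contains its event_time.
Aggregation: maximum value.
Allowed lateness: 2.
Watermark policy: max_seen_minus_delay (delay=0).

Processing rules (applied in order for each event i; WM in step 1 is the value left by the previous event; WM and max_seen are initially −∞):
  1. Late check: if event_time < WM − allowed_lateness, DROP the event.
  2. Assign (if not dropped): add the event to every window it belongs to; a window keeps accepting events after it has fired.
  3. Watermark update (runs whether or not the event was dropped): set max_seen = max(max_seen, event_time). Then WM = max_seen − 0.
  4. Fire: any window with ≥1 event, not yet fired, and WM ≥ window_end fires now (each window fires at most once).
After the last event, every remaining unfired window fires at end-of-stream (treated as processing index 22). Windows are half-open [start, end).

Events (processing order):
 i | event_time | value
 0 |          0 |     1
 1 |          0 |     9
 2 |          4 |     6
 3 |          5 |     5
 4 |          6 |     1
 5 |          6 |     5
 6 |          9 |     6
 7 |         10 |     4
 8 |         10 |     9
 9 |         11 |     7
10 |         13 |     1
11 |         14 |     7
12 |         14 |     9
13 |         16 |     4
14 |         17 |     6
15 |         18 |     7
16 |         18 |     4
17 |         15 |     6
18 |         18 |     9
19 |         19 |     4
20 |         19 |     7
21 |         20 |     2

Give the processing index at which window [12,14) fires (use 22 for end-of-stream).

11

i=0 t=0 v=1: → [0,2); WM=0
i=1 t=0 v=9: → [0,2); WM=0
i=2 t=4 v=6: → [4,6),[3,5); WM=4; [0,2) fires=9
i=3 t=5 v=5: → [5,7),[4,6); WM=5; [3,5) fires=6
i=4 t=6 v=1: → [6,8),[5,7); WM=6; [4,6) fires=6
i=5 t=6 v=5: → [6,8),[5,7); WM=6
i=6 t=9 v=6: → [9,11),[8,10); WM=9; [5,7) fires=5 [6,8) fires=5
i=7 t=10 v=4: → [10,12),[9,11); WM=10; [8,10) fires=6
i=8 t=10 v=9: → [10,12),[9,11); WM=10
i=9 t=11 v=7: → [11,13),[10,12); WM=11; [9,11) fires=9
i=10 t=13 v=1: → [13,15),[12,14); WM=13; [10,12) fires=9 [11,13) fires=7
i=11 t=14 v=7: → [14,16),[13,15); WM=14; [12,14) fires=1
i=12 t=14 v=9: → [14,16),[13,15); WM=14
i=13 t=16 v=4: → [16,18),[15,17); WM=16; [13,15) fires=9 [14,16) fires=9
i=14 t=17 v=6: → [17,19),[16,18); WM=17; [15,17) fires=4
i=15 t=18 v=7: → [18,20),[17,19); WM=18; [16,18) fires=6
i=16 t=18 v=4: → [18,20),[17,19); WM=18
i=17 t=15 v=6: DROP (t<18-2); WM=18
i=18 t=18 v=9: → [18,20),[17,19); WM=18
i=19 t=19 v=4: → [19,21),[18,20); WM=19; [17,19) fires=9
i=20 t=19 v=7: → [19,21),[18,20); WM=19
i=21 t=20 v=2: → [20,22),[19,21); WM=20; [18,20) fires=9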